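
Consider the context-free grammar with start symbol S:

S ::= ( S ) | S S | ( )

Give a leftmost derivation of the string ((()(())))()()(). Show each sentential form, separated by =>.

S => SS => SSS => SSSS => (S)SSS => ((S))SSS => ((SS))SSS => ((()S))SSS => ((()(S)))SSS => ((()(())))SSS => ((()(())))()SS => ((()(())))()()S => ((()(())))()()()

S => SS   [S ::= S S]
SS => SSS   [S ::= S S]
SSS => SSSS   [S ::= S S]
SSSS => (S)SSS   [S ::= ( S )]
(S)SSS => ((S))SSS   [S ::= ( S )]
((S))SSS => ((SS))SSS   [S ::= S S]
((SS))SSS => ((()S))SSS   [S ::= ( )]
((()S))SSS => ((()(S)))SSS   [S ::= ( S )]
((()(S)))SSS => ((()(())))SSS   [S ::= ( )]
((()(())))SSS => ((()(())))()SS   [S ::= ( )]
((()(())))()SS => ((()(())))()()S   [S ::= ( )]
((()(())))()()S => ((()(())))()()()   [S ::= ( )]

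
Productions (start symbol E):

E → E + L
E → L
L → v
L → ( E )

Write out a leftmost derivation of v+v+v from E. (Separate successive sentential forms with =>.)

E => E+L => E+L+L => L+L+L => v+L+L => v+v+L => v+v+v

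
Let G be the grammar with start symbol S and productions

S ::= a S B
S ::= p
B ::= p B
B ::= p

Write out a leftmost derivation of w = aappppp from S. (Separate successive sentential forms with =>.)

S=>aSB=>aaSBB=>aapBB=>aappB=>aapppB=>aappppB=>aappppp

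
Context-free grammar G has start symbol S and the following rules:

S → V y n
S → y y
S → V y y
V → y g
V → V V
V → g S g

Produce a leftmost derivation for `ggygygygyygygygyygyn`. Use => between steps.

S => Vyn => gSgyn => gVyygyn => gVVyygyn => gVVVyygyn => ggSgVVyygyn => ggVyygVVyygyn => ggVVyygVVyygyn => ggVVVyygVVyygyn => ggygVVyygVVyygyn => ggygygVyygVVyygyn => ggygygygyygVVyygyn => ggygygygyygygVyygyn => ggygygygyygygygyygyn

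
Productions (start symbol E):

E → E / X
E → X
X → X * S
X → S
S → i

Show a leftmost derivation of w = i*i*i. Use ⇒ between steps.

E ⇒ X ⇒ X*S ⇒ X*S*S ⇒ S*S*S ⇒ i*S*S ⇒ i*i*S ⇒ i*i*i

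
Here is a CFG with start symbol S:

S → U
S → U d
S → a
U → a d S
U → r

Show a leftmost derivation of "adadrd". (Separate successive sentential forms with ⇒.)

S ⇒ U   [S → U]
U ⇒ adS   [U → a d S]
adS ⇒ adUd   [S → U d]
adUd ⇒ adadSd   [U → a d S]
adadSd ⇒ adadUd   [S → U]
adadUd ⇒ adadrd   [U → r]

S⇒U⇒adS⇒adUd⇒adadSd⇒adadUd⇒adadrd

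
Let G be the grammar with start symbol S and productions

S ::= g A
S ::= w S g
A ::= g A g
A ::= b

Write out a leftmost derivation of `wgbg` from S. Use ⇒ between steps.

S⇒wSg⇒wgAg⇒wgbg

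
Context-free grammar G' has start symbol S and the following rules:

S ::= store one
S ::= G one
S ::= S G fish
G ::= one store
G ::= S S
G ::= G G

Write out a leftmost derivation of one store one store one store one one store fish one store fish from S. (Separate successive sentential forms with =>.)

S => S G fish   [S ::= S G fish]
S G fish => S G fish G fish   [S ::= S G fish]
S G fish G fish => G one G fish G fish   [S ::= G one]
G one G fish G fish => G G one G fish G fish   [G ::= G G]
G G one G fish G fish => G G G one G fish G fish   [G ::= G G]
G G G one G fish G fish => one store G G one G fish G fish   [G ::= one store]
one store G G one G fish G fish => one store one store G one G fish G fish   [G ::= one store]
one store one store G one G fish G fish => one store one store one store one G fish G fish   [G ::= one store]
one store one store one store one G fish G fish => one store one store one store one one store fish G fish   [G ::= one store]
one store one store one store one one store fish G fish => one store one store one store one one store fish one store fish   [G ::= one store]

S => S G fish => S G fish G fish => G one G fish G fish => G G one G fish G fish => G G G one G fish G fish => one store G G one G fish G fish => one store one store G one G fish G fish => one store one store one store one G fish G fish => one store one store one store one one store fish G fish => one store one store one store one one store fish one store fish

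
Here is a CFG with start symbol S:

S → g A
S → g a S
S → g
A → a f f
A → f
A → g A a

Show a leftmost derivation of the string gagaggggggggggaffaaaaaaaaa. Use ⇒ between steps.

S ⇒ gaS   [S → g a S]
gaS ⇒ gagaS   [S → g a S]
gagaS ⇒ gagagA   [S → g A]
gagagA ⇒ gagaggAa   [A → g A a]
gagaggAa ⇒ gagagggAaa   [A → g A a]
gagagggAaa ⇒ gagaggggAaaa   [A → g A a]
gagaggggAaaa ⇒ gagagggggAaaaa   [A → g A a]
gagagggggAaaaa ⇒ gagaggggggAaaaaa   [A → g A a]
gagaggggggAaaaaa ⇒ gagagggggggAaaaaaa   [A → g A a]
gagagggggggAaaaaaa ⇒ gagaggggggggAaaaaaaa   [A → g A a]
gagaggggggggAaaaaaaa ⇒ gagagggggggggAaaaaaaaa   [A → g A a]
gagagggggggggAaaaaaaaa ⇒ gagaggggggggggAaaaaaaaaa   [A → g A a]
gagaggggggggggAaaaaaaaaa ⇒ gagaggggggggggaffaaaaaaaaa   [A → a f f]

S ⇒ gaS ⇒ gagaS ⇒ gagagA ⇒ gagaggAa ⇒ gagagggAaa ⇒ gagaggggAaaa ⇒ gagagggggAaaaa ⇒ gagaggggggAaaaaa ⇒ gagagggggggAaaaaaa ⇒ gagaggggggggAaaaaaaa ⇒ gagagggggggggAaaaaaaaa ⇒ gagaggggggggggAaaaaaaaaa ⇒ gagaggggggggggaffaaaaaaaaa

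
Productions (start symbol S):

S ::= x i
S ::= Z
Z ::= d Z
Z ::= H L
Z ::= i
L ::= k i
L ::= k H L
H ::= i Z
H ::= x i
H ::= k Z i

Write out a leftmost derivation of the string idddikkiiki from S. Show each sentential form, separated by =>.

S => Z   [S ::= Z]
Z => HL   [Z ::= H L]
HL => iZL   [H ::= i Z]
iZL => idZL   [Z ::= d Z]
idZL => iddZL   [Z ::= d Z]
iddZL => idddZL   [Z ::= d Z]
idddZL => idddiL   [Z ::= i]
idddiL => idddikHL   [L ::= k H L]
idddikHL => idddikkZiL   [H ::= k Z i]
idddikkZiL => idddikkiiL   [Z ::= i]
idddikkiiL => idddikkiiki   [L ::= k i]

S => Z => HL => iZL => idZL => iddZL => idddZL => idddiL => idddikHL => idddikkZiL => idddikkiiL => idddikkiiki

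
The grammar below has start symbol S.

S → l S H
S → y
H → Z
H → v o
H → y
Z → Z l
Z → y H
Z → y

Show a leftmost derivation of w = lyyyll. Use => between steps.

S => lSH   [S → l S H]
lSH => lyH   [S → y]
lyH => lyZ   [H → Z]
lyZ => lyZl   [Z → Z l]
lyZl => lyZll   [Z → Z l]
lyZll => lyyHll   [Z → y H]
lyyHll => lyyZll   [H → Z]
lyyZll => lyyyll   [Z → y]

S=>lSH=>lyH=>lyZ=>lyZl=>lyZll=>lyyHll=>lyyZll=>lyyyll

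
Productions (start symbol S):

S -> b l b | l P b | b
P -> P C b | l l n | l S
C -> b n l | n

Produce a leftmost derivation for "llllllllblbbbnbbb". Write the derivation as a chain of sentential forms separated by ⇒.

S ⇒ lPb ⇒ llSb ⇒ lllPbb ⇒ lllPCbbb ⇒ llllSCbbb ⇒ lllllPbCbbb ⇒ llllllSbCbbb ⇒ lllllllPbbCbbb ⇒ llllllllSbbCbbb ⇒ llllllllblbbbCbbb ⇒ llllllllblbbbnbbb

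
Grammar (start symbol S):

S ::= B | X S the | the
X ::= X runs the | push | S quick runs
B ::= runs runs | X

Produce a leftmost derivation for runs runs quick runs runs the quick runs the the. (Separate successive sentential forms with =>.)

S => X S the => S quick runs S the => B quick runs S the => X quick runs S the => X runs the quick runs S the => S quick runs runs the quick runs S the => B quick runs runs the quick runs S the => runs runs quick runs runs the quick runs S the => runs runs quick runs runs the quick runs the the

S => X S the   [S ::= X S the]
X S the => S quick runs S the   [X ::= S quick runs]
S quick runs S the => B quick runs S the   [S ::= B]
B quick runs S the => X quick runs S the   [B ::= X]
X quick runs S the => X runs the quick runs S the   [X ::= X runs the]
X runs the quick runs S the => S quick runs runs the quick runs S the   [X ::= S quick runs]
S quick runs runs the quick runs S the => B quick runs runs the quick runs S the   [S ::= B]
B quick runs runs the quick runs S the => runs runs quick runs runs the quick runs S the   [B ::= runs runs]
runs runs quick runs runs the quick runs S the => runs runs quick runs runs the quick runs the the   [S ::= the]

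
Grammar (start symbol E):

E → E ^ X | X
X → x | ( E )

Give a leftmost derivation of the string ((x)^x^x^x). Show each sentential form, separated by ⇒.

E ⇒ X   [E → X]
X ⇒ (E)   [X → ( E )]
(E) ⇒ (E^X)   [E → E ^ X]
(E^X) ⇒ (E^X^X)   [E → E ^ X]
(E^X^X) ⇒ (E^X^X^X)   [E → E ^ X]
(E^X^X^X) ⇒ (X^X^X^X)   [E → X]
(X^X^X^X) ⇒ ((E)^X^X^X)   [X → ( E )]
((E)^X^X^X) ⇒ ((X)^X^X^X)   [E → X]
((X)^X^X^X) ⇒ ((x)^X^X^X)   [X → x]
((x)^X^X^X) ⇒ ((x)^x^X^X)   [X → x]
((x)^x^X^X) ⇒ ((x)^x^x^X)   [X → x]
((x)^x^x^X) ⇒ ((x)^x^x^x)   [X → x]

E⇒X⇒(E)⇒(E^X)⇒(E^X^X)⇒(E^X^X^X)⇒(X^X^X^X)⇒((E)^X^X^X)⇒((X)^X^X^X)⇒((x)^X^X^X)⇒((x)^x^X^X)⇒((x)^x^x^X)⇒((x)^x^x^x)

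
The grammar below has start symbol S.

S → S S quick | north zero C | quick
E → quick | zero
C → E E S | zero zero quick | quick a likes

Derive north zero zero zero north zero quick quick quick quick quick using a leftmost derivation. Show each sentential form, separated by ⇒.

S ⇒ north zero C   [S → north zero C]
north zero C ⇒ north zero E E S   [C → E E S]
north zero E E S ⇒ north zero zero E S   [E → zero]
north zero zero E S ⇒ north zero zero zero S   [E → zero]
north zero zero zero S ⇒ north zero zero zero S S quick   [S → S S quick]
north zero zero zero S S quick ⇒ north zero zero zero north zero C S quick   [S → north zero C]
north zero zero zero north zero C S quick ⇒ north zero zero zero north zero E E S S quick   [C → E E S]
north zero zero zero north zero E E S S quick ⇒ north zero zero zero north zero quick E S S quick   [E → quick]
north zero zero zero north zero quick E S S quick ⇒ north zero zero zero north zero quick quick S S quick   [E → quick]
north zero zero zero north zero quick quick S S quick ⇒ north zero zero zero north zero quick quick quick S quick   [S → quick]
north zero zero zero north zero quick quick quick S quick ⇒ north zero zero zero north zero quick quick quick quick quick   [S → quick]

S ⇒ north zero C ⇒ north zero E E S ⇒ north zero zero E S ⇒ north zero zero zero S ⇒ north zero zero zero S S quick ⇒ north zero zero zero north zero C S quick ⇒ north zero zero zero north zero E E S S quick ⇒ north zero zero zero north zero quick E S S quick ⇒ north zero zero zero north zero quick quick S S quick ⇒ north zero zero zero north zero quick quick quick S quick ⇒ north zero zero zero north zero quick quick quick quick quick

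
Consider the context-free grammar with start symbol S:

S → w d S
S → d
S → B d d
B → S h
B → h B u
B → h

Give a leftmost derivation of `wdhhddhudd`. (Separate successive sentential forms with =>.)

S=>wdS=>wdBdd=>wdhBudd=>wdhShudd=>wdhBddhudd=>wdhhddhudd

S => wdS   [S → w d S]
wdS => wdBdd   [S → B d d]
wdBdd => wdhBudd   [B → h B u]
wdhBudd => wdhShudd   [B → S h]
wdhShudd => wdhBddhudd   [S → B d d]
wdhBddhudd => wdhhddhudd   [B → h]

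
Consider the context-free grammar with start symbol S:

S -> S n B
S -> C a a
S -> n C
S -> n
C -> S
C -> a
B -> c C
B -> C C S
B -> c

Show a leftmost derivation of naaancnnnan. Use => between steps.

S=>SnB=>SnBnB=>CaanBnB=>SaanBnB=>nCaanBnB=>naaanBnB=>naaancCnB=>naaancSnB=>naaancnnB=>naaancnnCCS=>naaancnnSCS=>naaancnnnCS=>naaancnnnaS=>naaancnnnan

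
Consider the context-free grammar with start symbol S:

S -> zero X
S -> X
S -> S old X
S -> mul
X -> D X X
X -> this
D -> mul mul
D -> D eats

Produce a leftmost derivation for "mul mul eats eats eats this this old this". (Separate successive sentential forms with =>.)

S => S old X => X old X => D X X old X => D eats X X old X => D eats eats X X old X => D eats eats eats X X old X => mul mul eats eats eats X X old X => mul mul eats eats eats this X old X => mul mul eats eats eats this this old X => mul mul eats eats eats this this old this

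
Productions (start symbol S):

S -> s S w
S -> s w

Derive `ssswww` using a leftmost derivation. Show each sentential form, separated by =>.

S=>sSw=>ssSww=>ssswww

S => sSw   [S -> s S w]
sSw => ssSww   [S -> s S w]
ssSww => ssswww   [S -> s w]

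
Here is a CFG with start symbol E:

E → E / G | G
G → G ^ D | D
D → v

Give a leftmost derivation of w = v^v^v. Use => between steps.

E => G => G^D => G^D^D => D^D^D => v^D^D => v^v^D => v^v^v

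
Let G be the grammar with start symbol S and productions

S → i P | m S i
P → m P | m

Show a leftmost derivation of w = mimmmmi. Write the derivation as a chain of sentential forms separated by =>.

S => mSi   [S → m S i]
mSi => miPi   [S → i P]
miPi => mimPi   [P → m P]
mimPi => mimmPi   [P → m P]
mimmPi => mimmmPi   [P → m P]
mimmmPi => mimmmmi   [P → m]

S => mSi => miPi => mimPi => mimmPi => mimmmPi => mimmmmi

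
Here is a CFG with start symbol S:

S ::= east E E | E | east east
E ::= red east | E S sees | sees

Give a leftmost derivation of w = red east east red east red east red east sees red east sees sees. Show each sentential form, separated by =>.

S => E   [S ::= E]
E => E S sees   [E ::= E S sees]
E S sees => red east S sees   [E ::= red east]
red east S sees => red east east E E sees   [S ::= east E E]
red east east E E sees => red east east red east E sees   [E ::= red east]
red east east red east E sees => red east east red east E S sees sees   [E ::= E S sees]
red east east red east E S sees sees => red east east red east E S sees S sees sees   [E ::= E S sees]
red east east red east E S sees S sees sees => red east east red east red east S sees S sees sees   [E ::= red east]
red east east red east red east S sees S sees sees => red east east red east red east E sees S sees sees   [S ::= E]
red east east red east red east E sees S sees sees => red east east red east red east red east sees S sees sees   [E ::= red east]
red east east red east red east red east sees S sees sees => red east east red east red east red east sees E sees sees   [S ::= E]
red east east red east red east red east sees E sees sees => red east east red east red east red east sees red east sees sees   [E ::= red east]

S => E => E S sees => red east S sees => red east east E E sees => red east east red east E sees => red east east red east E S sees sees => red east east red east E S sees S sees sees => red east east red east red east S sees S sees sees => red east east red east red east E sees S sees sees => red east east red east red east red east sees S sees sees => red east east red east red east red east sees E sees sees => red east east red east red east red east sees red east sees sees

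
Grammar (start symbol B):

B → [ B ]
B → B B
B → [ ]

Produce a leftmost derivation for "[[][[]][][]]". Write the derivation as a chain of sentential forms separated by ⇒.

B⇒[B]⇒[BB]⇒[[]B]⇒[[]BB]⇒[[]BBB]⇒[[][B]BB]⇒[[][[]]BB]⇒[[][[]][]B]⇒[[][[]][][]]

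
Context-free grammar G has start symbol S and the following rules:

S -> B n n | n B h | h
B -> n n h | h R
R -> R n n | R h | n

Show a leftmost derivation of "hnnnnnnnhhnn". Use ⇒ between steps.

S ⇒ Bnn ⇒ hRnn ⇒ hRhnn ⇒ hRhhnn ⇒ hRnnhhnn ⇒ hRnnnnhhnn ⇒ hRnnnnnnhhnn ⇒ hnnnnnnnhhnn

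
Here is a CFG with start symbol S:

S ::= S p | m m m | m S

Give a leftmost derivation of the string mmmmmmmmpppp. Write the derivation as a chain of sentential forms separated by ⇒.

S ⇒ mS   [S ::= m S]
mS ⇒ mSp   [S ::= S p]
mSp ⇒ mmSp   [S ::= m S]
mmSp ⇒ mmmSp   [S ::= m S]
mmmSp ⇒ mmmmSp   [S ::= m S]
mmmmSp ⇒ mmmmSpp   [S ::= S p]
mmmmSpp ⇒ mmmmSppp   [S ::= S p]
mmmmSppp ⇒ mmmmmSppp   [S ::= m S]
mmmmmSppp ⇒ mmmmmSpppp   [S ::= S p]
mmmmmSpppp ⇒ mmmmmmmmpppp   [S ::= m m m]

S ⇒ mS ⇒ mSp ⇒ mmSp ⇒ mmmSp ⇒ mmmmSp ⇒ mmmmSpp ⇒ mmmmSppp ⇒ mmmmmSppp ⇒ mmmmmSpppp ⇒ mmmmmmmmpppp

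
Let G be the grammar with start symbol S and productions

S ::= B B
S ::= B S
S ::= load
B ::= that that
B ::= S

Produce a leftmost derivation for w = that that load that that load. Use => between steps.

S => B S => S S => B B S => S B S => B S B S => that that S B S => that that load B S => that that load that that S => that that load that that load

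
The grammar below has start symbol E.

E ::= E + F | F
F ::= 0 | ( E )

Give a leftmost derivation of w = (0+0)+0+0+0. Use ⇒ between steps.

E ⇒ E+F ⇒ E+F+F ⇒ E+F+F+F ⇒ F+F+F+F ⇒ (E)+F+F+F ⇒ (E+F)+F+F+F ⇒ (F+F)+F+F+F ⇒ (0+F)+F+F+F ⇒ (0+0)+F+F+F ⇒ (0+0)+0+F+F ⇒ (0+0)+0+0+F ⇒ (0+0)+0+0+0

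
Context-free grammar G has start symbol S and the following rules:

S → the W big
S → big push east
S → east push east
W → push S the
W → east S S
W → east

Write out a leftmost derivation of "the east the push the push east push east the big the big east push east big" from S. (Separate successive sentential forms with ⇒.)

S ⇒ the W big ⇒ the east S S big ⇒ the east the W big S big ⇒ the east the push S the big S big ⇒ the east the push the W big the big S big ⇒ the east the push the push S the big the big S big ⇒ the east the push the push east push east the big the big S big ⇒ the east the push the push east push east the big the big east push east big

S ⇒ the W big   [S → the W big]
the W big ⇒ the east S S big   [W → east S S]
the east S S big ⇒ the east the W big S big   [S → the W big]
the east the W big S big ⇒ the east the push S the big S big   [W → push S the]
the east the push S the big S big ⇒ the east the push the W big the big S big   [S → the W big]
the east the push the W big the big S big ⇒ the east the push the push S the big the big S big   [W → push S the]
the east the push the push S the big the big S big ⇒ the east the push the push east push east the big the big S big   [S → east push east]
the east the push the push east push east the big the big S big ⇒ the east the push the push east push east the big the big east push east big   [S → east push east]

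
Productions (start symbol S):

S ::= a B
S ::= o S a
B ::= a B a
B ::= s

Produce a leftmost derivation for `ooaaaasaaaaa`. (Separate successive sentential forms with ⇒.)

S ⇒ oSa ⇒ ooSaa ⇒ ooaBaa ⇒ ooaaBaaa ⇒ ooaaaBaaaa ⇒ ooaaaaBaaaaa ⇒ ooaaaasaaaaa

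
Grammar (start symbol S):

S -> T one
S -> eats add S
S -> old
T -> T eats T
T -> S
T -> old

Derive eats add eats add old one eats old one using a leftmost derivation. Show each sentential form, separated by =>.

S => T one   [S -> T one]
T one => T eats T one   [T -> T eats T]
T eats T one => S eats T one   [T -> S]
S eats T one => eats add S eats T one   [S -> eats add S]
eats add S eats T one => eats add eats add S eats T one   [S -> eats add S]
eats add eats add S eats T one => eats add eats add T one eats T one   [S -> T one]
eats add eats add T one eats T one => eats add eats add old one eats T one   [T -> old]
eats add eats add old one eats T one => eats add eats add old one eats old one   [T -> old]

S => T one => T eats T one => S eats T one => eats add S eats T one => eats add eats add S eats T one => eats add eats add T one eats T one => eats add eats add old one eats T one => eats add eats add old one eats old one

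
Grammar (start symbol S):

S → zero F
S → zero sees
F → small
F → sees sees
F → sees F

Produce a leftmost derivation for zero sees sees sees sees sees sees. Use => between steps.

S => zero F   [S → zero F]
zero F => zero sees F   [F → sees F]
zero sees F => zero sees sees F   [F → sees F]
zero sees sees F => zero sees sees sees F   [F → sees F]
zero sees sees sees F => zero sees sees sees sees F   [F → sees F]
zero sees sees sees sees F => zero sees sees sees sees sees sees   [F → sees sees]

S => zero F => zero sees F => zero sees sees F => zero sees sees sees F => zero sees sees sees sees F => zero sees sees sees sees sees sees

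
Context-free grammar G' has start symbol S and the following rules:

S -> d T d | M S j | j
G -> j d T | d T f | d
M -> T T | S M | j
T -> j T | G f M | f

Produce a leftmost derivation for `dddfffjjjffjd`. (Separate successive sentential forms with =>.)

S => dTd => dGfMd => ddTffMd => ddGfMffMd => dddTffMffMd => dddfffMffMd => dddfffSMffMd => dddfffjMffMd => dddfffjSMffMd => dddfffjjMffMd => dddfffjjjffMd => dddfffjjjffjd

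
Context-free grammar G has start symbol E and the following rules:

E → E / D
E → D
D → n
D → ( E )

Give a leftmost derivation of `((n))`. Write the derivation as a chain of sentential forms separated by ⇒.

E⇒D⇒(E)⇒(D)⇒((E))⇒((D))⇒((n))

E ⇒ D   [E → D]
D ⇒ (E)   [D → ( E )]
(E) ⇒ (D)   [E → D]
(D) ⇒ ((E))   [D → ( E )]
((E)) ⇒ ((D))   [E → D]
((D)) ⇒ ((n))   [D → n]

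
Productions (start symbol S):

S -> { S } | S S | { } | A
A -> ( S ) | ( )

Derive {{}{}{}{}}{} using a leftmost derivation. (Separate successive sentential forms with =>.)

S => SS => {S}S => {SS}S => {SSS}S => {SSSS}S => {{}SSS}S => {{}{}SS}S => {{}{}{}S}S => {{}{}{}{}}S => {{}{}{}{}}{}

S => SS   [S -> S S]
SS => {S}S   [S -> { S }]
{S}S => {SS}S   [S -> S S]
{SS}S => {SSS}S   [S -> S S]
{SSS}S => {SSSS}S   [S -> S S]
{SSSS}S => {{}SSS}S   [S -> { }]
{{}SSS}S => {{}{}SS}S   [S -> { }]
{{}{}SS}S => {{}{}{}S}S   [S -> { }]
{{}{}{}S}S => {{}{}{}{}}S   [S -> { }]
{{}{}{}{}}S => {{}{}{}{}}{}   [S -> { }]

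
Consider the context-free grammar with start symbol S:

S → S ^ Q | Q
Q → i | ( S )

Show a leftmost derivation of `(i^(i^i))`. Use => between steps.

S => Q => (S) => (S^Q) => (Q^Q) => (i^Q) => (i^(S)) => (i^(S^Q)) => (i^(Q^Q)) => (i^(i^Q)) => (i^(i^i))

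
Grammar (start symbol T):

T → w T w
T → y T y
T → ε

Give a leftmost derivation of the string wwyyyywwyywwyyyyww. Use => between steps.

T=>wTw=>wwTww=>wwyTyww=>wwyyTyyww=>wwyyyTyyyww=>wwyyyyTyyyyww=>wwyyyywTwyyyyww=>wwyyyywwTwwyyyyww=>wwyyyywwyTywwyyyyww=>wwyyyywwyywwyyyyww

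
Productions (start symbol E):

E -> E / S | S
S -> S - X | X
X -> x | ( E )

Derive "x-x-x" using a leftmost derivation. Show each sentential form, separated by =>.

E => S => S-X => S-X-X => X-X-X => x-X-X => x-x-X => x-x-x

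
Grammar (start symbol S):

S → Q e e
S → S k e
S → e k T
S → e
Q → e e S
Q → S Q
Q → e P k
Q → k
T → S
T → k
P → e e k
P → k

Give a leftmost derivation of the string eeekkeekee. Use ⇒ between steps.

S ⇒ Qee ⇒ SQee ⇒ QeeQee ⇒ ePkeeQee ⇒ eeekkeeQee ⇒ eeekkeekee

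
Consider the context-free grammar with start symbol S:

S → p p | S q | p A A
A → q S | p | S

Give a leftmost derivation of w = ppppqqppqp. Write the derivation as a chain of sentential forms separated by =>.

S => pAA => pSA => pSqA => ppAAqA => ppSAqA => ppSqAqA => ppppqAqA => ppppqqSqA => ppppqqppqA => ppppqqppqp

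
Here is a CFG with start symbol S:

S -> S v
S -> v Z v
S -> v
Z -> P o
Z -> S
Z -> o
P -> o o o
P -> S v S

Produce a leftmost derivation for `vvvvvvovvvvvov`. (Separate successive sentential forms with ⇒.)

S ⇒ vZv ⇒ vPov ⇒ vSvSov ⇒ vSvvSov ⇒ vvZvvvSov ⇒ vvPovvvSov ⇒ vvSvSovvvSov ⇒ vvvvSovvvSov ⇒ vvvvSvovvvSov ⇒ vvvvvvovvvSov ⇒ vvvvvvovvvSvov ⇒ vvvvvvovvvvvov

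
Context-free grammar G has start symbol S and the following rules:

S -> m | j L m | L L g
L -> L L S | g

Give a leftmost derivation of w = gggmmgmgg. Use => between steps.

S => LLg => LLSLg => LLSLSLg => gLSLSLg => gLLSSLSLg => ggLSSLSLg => gggSSLSLg => gggmSLSLg => gggmmLSLg => gggmmgSLg => gggmmgmLg => gggmmgmgg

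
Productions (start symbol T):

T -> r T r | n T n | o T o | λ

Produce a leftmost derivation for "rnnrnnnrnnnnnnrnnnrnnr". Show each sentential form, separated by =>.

T => rTr => rnTnr => rnnTnnr => rnnrTrnnr => rnnrnTnrnnr => rnnrnnTnnrnnr => rnnrnnnTnnnrnnr => rnnrnnnrTrnnnrnnr => rnnrnnnrnTnrnnnrnnr => rnnrnnnrnnTnnrnnnrnnr => rnnrnnnrnnnTnnnrnnnrnnr => rnnrnnnrnnnnnnrnnnrnnr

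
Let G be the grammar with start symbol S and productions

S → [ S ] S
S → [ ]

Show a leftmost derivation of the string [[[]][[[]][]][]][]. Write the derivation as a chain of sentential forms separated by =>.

S => [S]S   [S → [ S ] S]
[S]S => [[S]S]S   [S → [ S ] S]
[[S]S]S => [[[]]S]S   [S → [ ]]
[[[]]S]S => [[[]][S]S]S   [S → [ S ] S]
[[[]][S]S]S => [[[]][[S]S]S]S   [S → [ S ] S]
[[[]][[S]S]S]S => [[[]][[[]]S]S]S   [S → [ ]]
[[[]][[[]]S]S]S => [[[]][[[]][]]S]S   [S → [ ]]
[[[]][[[]][]]S]S => [[[]][[[]][]][]]S   [S → [ ]]
[[[]][[[]][]][]]S => [[[]][[[]][]][]][]   [S → [ ]]

S => [S]S => [[S]S]S => [[[]]S]S => [[[]][S]S]S => [[[]][[S]S]S]S => [[[]][[[]]S]S]S => [[[]][[[]][]]S]S => [[[]][[[]][]][]]S => [[[]][[[]][]][]][]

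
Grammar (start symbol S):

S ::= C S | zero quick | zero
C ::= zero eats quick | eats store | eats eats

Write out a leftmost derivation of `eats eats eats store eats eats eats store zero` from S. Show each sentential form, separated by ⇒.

S ⇒ C S   [S ::= C S]
C S ⇒ eats eats S   [C ::= eats eats]
eats eats S ⇒ eats eats C S   [S ::= C S]
eats eats C S ⇒ eats eats eats store S   [C ::= eats store]
eats eats eats store S ⇒ eats eats eats store C S   [S ::= C S]
eats eats eats store C S ⇒ eats eats eats store eats eats S   [C ::= eats eats]
eats eats eats store eats eats S ⇒ eats eats eats store eats eats C S   [S ::= C S]
eats eats eats store eats eats C S ⇒ eats eats eats store eats eats eats store S   [C ::= eats store]
eats eats eats store eats eats eats store S ⇒ eats eats eats store eats eats eats store zero   [S ::= zero]

S ⇒ C S ⇒ eats eats S ⇒ eats eats C S ⇒ eats eats eats store S ⇒ eats eats eats store C S ⇒ eats eats eats store eats eats S ⇒ eats eats eats store eats eats C S ⇒ eats eats eats store eats eats eats store S ⇒ eats eats eats store eats eats eats store zero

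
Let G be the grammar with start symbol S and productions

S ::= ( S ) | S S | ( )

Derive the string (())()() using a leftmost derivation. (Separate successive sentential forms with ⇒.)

S⇒SS⇒SSS⇒(S)SS⇒(())SS⇒(())()S⇒(())()()

S ⇒ SS   [S ::= S S]
SS ⇒ SSS   [S ::= S S]
SSS ⇒ (S)SS   [S ::= ( S )]
(S)SS ⇒ (())SS   [S ::= ( )]
(())SS ⇒ (())()S   [S ::= ( )]
(())()S ⇒ (())()()   [S ::= ( )]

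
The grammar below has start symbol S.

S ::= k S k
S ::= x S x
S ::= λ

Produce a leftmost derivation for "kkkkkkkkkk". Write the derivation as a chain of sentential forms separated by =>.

S=>kSk=>kkSkk=>kkkSkkk=>kkkkSkkkk=>kkkkkSkkkkk=>kkkkkkkkkk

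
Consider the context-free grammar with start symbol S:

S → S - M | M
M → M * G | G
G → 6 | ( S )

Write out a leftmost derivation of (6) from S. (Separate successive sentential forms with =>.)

S => M => G => (S) => (M) => (G) => (6)

S => M   [S → M]
M => G   [M → G]
G => (S)   [G → ( S )]
(S) => (M)   [S → M]
(M) => (G)   [M → G]
(G) => (6)   [G → 6]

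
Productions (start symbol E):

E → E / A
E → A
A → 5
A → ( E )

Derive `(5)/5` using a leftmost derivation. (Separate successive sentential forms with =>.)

E => E/A   [E → E / A]
E/A => A/A   [E → A]
A/A => (E)/A   [A → ( E )]
(E)/A => (A)/A   [E → A]
(A)/A => (5)/A   [A → 5]
(5)/A => (5)/5   [A → 5]

E => E/A => A/A => (E)/A => (A)/A => (5)/A => (5)/5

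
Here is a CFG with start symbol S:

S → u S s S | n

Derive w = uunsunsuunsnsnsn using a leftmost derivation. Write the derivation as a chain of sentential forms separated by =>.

S => uSsS => uuSsSsS => uunsSsS => uunsuSsSsS => uunsunsSsS => uunsunsuSsSsS => uunsunsuuSsSsSsS => uunsunsuunsSsSsS => uunsunsuunsnsSsS => uunsunsuunsnsnsS => uunsunsuunsnsnsn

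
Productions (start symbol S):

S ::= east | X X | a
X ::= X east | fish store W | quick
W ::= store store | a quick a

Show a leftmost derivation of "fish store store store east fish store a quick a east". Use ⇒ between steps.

S ⇒ X X ⇒ X east X ⇒ fish store W east X ⇒ fish store store store east X ⇒ fish store store store east X east ⇒ fish store store store east fish store W east ⇒ fish store store store east fish store a quick a east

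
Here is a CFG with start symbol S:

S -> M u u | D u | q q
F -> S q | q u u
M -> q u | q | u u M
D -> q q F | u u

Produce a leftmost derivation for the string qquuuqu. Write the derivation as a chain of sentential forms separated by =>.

S => Du   [S -> D u]
Du => qqFu   [D -> q q F]
qqFu => qqSqu   [F -> S q]
qqSqu => qqDuqu   [S -> D u]
qqDuqu => qquuuqu   [D -> u u]

S => Du => qqFu => qqSqu => qqDuqu => qquuuqu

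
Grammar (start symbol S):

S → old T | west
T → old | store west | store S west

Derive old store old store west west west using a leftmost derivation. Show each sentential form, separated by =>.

S => old T => old store S west => old store old T west => old store old store S west west => old store old store west west west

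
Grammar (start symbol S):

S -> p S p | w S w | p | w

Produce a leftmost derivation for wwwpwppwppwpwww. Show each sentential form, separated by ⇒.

S ⇒ wSw ⇒ wwSww ⇒ wwwSwww ⇒ wwwpSpwww ⇒ wwwpwSwpwww ⇒ wwwpwpSpwpwww ⇒ wwwpwppSppwpwww ⇒ wwwpwppwppwpwww

S ⇒ wSw   [S -> w S w]
wSw ⇒ wwSww   [S -> w S w]
wwSww ⇒ wwwSwww   [S -> w S w]
wwwSwww ⇒ wwwpSpwww   [S -> p S p]
wwwpSpwww ⇒ wwwpwSwpwww   [S -> w S w]
wwwpwSwpwww ⇒ wwwpwpSpwpwww   [S -> p S p]
wwwpwpSpwpwww ⇒ wwwpwppSppwpwww   [S -> p S p]
wwwpwppSppwpwww ⇒ wwwpwppwppwpwww   [S -> w]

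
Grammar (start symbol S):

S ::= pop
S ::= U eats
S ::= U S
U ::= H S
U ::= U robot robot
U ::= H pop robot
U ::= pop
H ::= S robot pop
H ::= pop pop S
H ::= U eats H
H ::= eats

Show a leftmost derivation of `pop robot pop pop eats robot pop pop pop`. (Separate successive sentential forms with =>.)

S => U S   [S ::= U S]
U S => H S S   [U ::= H S]
H S S => S robot pop S S   [H ::= S robot pop]
S robot pop S S => U eats robot pop S S   [S ::= U eats]
U eats robot pop S S => H S eats robot pop S S   [U ::= H S]
H S eats robot pop S S => S robot pop S eats robot pop S S   [H ::= S robot pop]
S robot pop S eats robot pop S S => pop robot pop S eats robot pop S S   [S ::= pop]
pop robot pop S eats robot pop S S => pop robot pop pop eats robot pop S S   [S ::= pop]
pop robot pop pop eats robot pop S S => pop robot pop pop eats robot pop pop S   [S ::= pop]
pop robot pop pop eats robot pop pop S => pop robot pop pop eats robot pop pop pop   [S ::= pop]

S => U S => H S S => S robot pop S S => U eats robot pop S S => H S eats robot pop S S => S robot pop S eats robot pop S S => pop robot pop S eats robot pop S S => pop robot pop pop eats robot pop S S => pop robot pop pop eats robot pop pop S => pop robot pop pop eats robot pop pop pop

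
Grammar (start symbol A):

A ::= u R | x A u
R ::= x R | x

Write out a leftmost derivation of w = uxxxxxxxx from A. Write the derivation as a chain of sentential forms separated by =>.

A => uR => uxR => uxxR => uxxxR => uxxxxR => uxxxxxR => uxxxxxxR => uxxxxxxxR => uxxxxxxxx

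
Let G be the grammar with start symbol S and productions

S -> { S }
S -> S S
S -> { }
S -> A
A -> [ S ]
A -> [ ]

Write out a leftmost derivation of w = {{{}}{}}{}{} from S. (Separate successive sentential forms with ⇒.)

S⇒SS⇒SSS⇒{S}SS⇒{SS}SS⇒{{S}S}SS⇒{{{}}S}SS⇒{{{}}{}}SS⇒{{{}}{}}{}S⇒{{{}}{}}{}{}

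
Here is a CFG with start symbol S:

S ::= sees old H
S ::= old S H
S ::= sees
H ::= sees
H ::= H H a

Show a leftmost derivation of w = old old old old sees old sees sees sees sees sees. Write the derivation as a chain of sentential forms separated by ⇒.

S ⇒ old S H   [S ::= old S H]
old S H ⇒ old old S H H   [S ::= old S H]
old old S H H ⇒ old old old S H H H   [S ::= old S H]
old old old S H H H ⇒ old old old old S H H H H   [S ::= old S H]
old old old old S H H H H ⇒ old old old old sees old H H H H H   [S ::= sees old H]
old old old old sees old H H H H H ⇒ old old old old sees old sees H H H H   [H ::= sees]
old old old old sees old sees H H H H ⇒ old old old old sees old sees sees H H H   [H ::= sees]
old old old old sees old sees sees H H H ⇒ old old old old sees old sees sees sees H H   [H ::= sees]
old old old old sees old sees sees sees H H ⇒ old old old old sees old sees sees sees sees H   [H ::= sees]
old old old old sees old sees sees sees sees H ⇒ old old old old sees old sees sees sees sees sees   [H ::= sees]

S ⇒ old S H ⇒ old old S H H ⇒ old old old S H H H ⇒ old old old old S H H H H ⇒ old old old old sees old H H H H H ⇒ old old old old sees old sees H H H H ⇒ old old old old sees old sees sees H H H ⇒ old old old old sees old sees sees sees H H ⇒ old old old old sees old sees sees sees sees H ⇒ old old old old sees old sees sees sees sees sees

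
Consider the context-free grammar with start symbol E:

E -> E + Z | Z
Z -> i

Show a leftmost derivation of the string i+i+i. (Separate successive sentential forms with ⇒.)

E ⇒ E+Z   [E -> E + Z]
E+Z ⇒ E+Z+Z   [E -> E + Z]
E+Z+Z ⇒ Z+Z+Z   [E -> Z]
Z+Z+Z ⇒ i+Z+Z   [Z -> i]
i+Z+Z ⇒ i+i+Z   [Z -> i]
i+i+Z ⇒ i+i+i   [Z -> i]

E ⇒ E+Z ⇒ E+Z+Z ⇒ Z+Z+Z ⇒ i+Z+Z ⇒ i+i+Z ⇒ i+i+i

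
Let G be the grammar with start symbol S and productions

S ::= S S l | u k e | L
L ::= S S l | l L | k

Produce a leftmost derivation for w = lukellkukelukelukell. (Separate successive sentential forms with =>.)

S => L   [S ::= L]
L => lL   [L ::= l L]
lL => lSSl   [L ::= S S l]
lSSl => lukeSl   [S ::= u k e]
lukeSl => lukeSSll   [S ::= S S l]
lukeSSll => lukeSSlSll   [S ::= S S l]
lukeSSlSll => lukeSSlSlSll   [S ::= S S l]
lukeSSlSlSll => lukeLSlSlSll   [S ::= L]
lukeLSlSlSll => lukelLSlSlSll   [L ::= l L]
lukelLSlSlSll => lukellLSlSlSll   [L ::= l L]
lukellLSlSlSll => lukellkSlSlSll   [L ::= k]
lukellkSlSlSll => lukellkukelSlSll   [S ::= u k e]
lukellkukelSlSll => lukellkukelukelSll   [S ::= u k e]
lukellkukelukelSll => lukellkukelukelukell   [S ::= u k e]

S => L => lL => lSSl => lukeSl => lukeSSll => lukeSSlSll => lukeSSlSlSll => lukeLSlSlSll => lukelLSlSlSll => lukellLSlSlSll => lukellkSlSlSll => lukellkukelSlSll => lukellkukelukelSll => lukellkukelukelukell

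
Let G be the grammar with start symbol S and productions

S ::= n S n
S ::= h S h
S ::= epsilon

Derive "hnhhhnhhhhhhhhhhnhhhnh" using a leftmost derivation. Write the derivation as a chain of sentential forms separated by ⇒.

S ⇒ hSh ⇒ hnSnh ⇒ hnhShnh ⇒ hnhhShhnh ⇒ hnhhhShhhnh ⇒ hnhhhnSnhhhnh ⇒ hnhhhnhShnhhhnh ⇒ hnhhhnhhShhnhhhnh ⇒ hnhhhnhhhShhhnhhhnh ⇒ hnhhhnhhhhShhhhnhhhnh ⇒ hnhhhnhhhhhShhhhhnhhhnh ⇒ hnhhhnhhhhhhhhhhnhhhnh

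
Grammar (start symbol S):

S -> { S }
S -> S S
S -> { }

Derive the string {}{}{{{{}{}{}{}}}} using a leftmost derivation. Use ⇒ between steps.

S ⇒ SS   [S -> S S]
SS ⇒ SSS   [S -> S S]
SSS ⇒ {}SS   [S -> { }]
{}SS ⇒ {}{}S   [S -> { }]
{}{}S ⇒ {}{}{S}   [S -> { S }]
{}{}{S} ⇒ {}{}{{S}}   [S -> { S }]
{}{}{{S}} ⇒ {}{}{{{S}}}   [S -> { S }]
{}{}{{{S}}} ⇒ {}{}{{{SS}}}   [S -> S S]
{}{}{{{SS}}} ⇒ {}{}{{{SSS}}}   [S -> S S]
{}{}{{{SSS}}} ⇒ {}{}{{{SSSS}}}   [S -> S S]
{}{}{{{SSSS}}} ⇒ {}{}{{{{}SSS}}}   [S -> { }]
{}{}{{{{}SSS}}} ⇒ {}{}{{{{}{}SS}}}   [S -> { }]
{}{}{{{{}{}SS}}} ⇒ {}{}{{{{}{}{}S}}}   [S -> { }]
{}{}{{{{}{}{}S}}} ⇒ {}{}{{{{}{}{}{}}}}   [S -> { }]

S ⇒ SS ⇒ SSS ⇒ {}SS ⇒ {}{}S ⇒ {}{}{S} ⇒ {}{}{{S}} ⇒ {}{}{{{S}}} ⇒ {}{}{{{SS}}} ⇒ {}{}{{{SSS}}} ⇒ {}{}{{{SSSS}}} ⇒ {}{}{{{{}SSS}}} ⇒ {}{}{{{{}{}SS}}} ⇒ {}{}{{{{}{}{}S}}} ⇒ {}{}{{{{}{}{}{}}}}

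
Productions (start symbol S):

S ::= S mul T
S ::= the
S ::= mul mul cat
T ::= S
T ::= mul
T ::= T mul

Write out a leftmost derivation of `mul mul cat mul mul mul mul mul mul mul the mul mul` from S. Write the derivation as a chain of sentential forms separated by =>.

S => S mul T   [S ::= S mul T]
S mul T => S mul T mul T   [S ::= S mul T]
S mul T mul T => S mul T mul T mul T   [S ::= S mul T]
S mul T mul T mul T => mul mul cat mul T mul T mul T   [S ::= mul mul cat]
mul mul cat mul T mul T mul T => mul mul cat mul T mul mul T mul T   [T ::= T mul]
mul mul cat mul T mul mul T mul T => mul mul cat mul mul mul mul T mul T   [T ::= mul]
mul mul cat mul mul mul mul T mul T => mul mul cat mul mul mul mul T mul mul T   [T ::= T mul]
mul mul cat mul mul mul mul T mul mul T => mul mul cat mul mul mul mul mul mul mul T   [T ::= mul]
mul mul cat mul mul mul mul mul mul mul T => mul mul cat mul mul mul mul mul mul mul S   [T ::= S]
mul mul cat mul mul mul mul mul mul mul S => mul mul cat mul mul mul mul mul mul mul S mul T   [S ::= S mul T]
mul mul cat mul mul mul mul mul mul mul S mul T => mul mul cat mul mul mul mul mul mul mul the mul T   [S ::= the]
mul mul cat mul mul mul mul mul mul mul the mul T => mul mul cat mul mul mul mul mul mul mul the mul mul   [T ::= mul]

S => S mul T => S mul T mul T => S mul T mul T mul T => mul mul cat mul T mul T mul T => mul mul cat mul T mul mul T mul T => mul mul cat mul mul mul mul T mul T => mul mul cat mul mul mul mul T mul mul T => mul mul cat mul mul mul mul mul mul mul T => mul mul cat mul mul mul mul mul mul mul S => mul mul cat mul mul mul mul mul mul mul S mul T => mul mul cat mul mul mul mul mul mul mul the mul T => mul mul cat mul mul mul mul mul mul mul the mul mul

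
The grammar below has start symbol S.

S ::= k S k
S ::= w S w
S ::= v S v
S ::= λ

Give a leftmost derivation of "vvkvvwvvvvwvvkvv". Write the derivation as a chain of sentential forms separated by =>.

S => vSv => vvSvv => vvkSkvv => vvkvSvkvv => vvkvvSvvkvv => vvkvvwSwvvkvv => vvkvvwvSvwvvkvv => vvkvvwvvSvvwvvkvv => vvkvvwvvvvwvvkvv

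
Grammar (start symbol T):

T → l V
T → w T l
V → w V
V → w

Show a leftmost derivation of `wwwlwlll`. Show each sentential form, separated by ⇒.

T ⇒ wTl   [T → w T l]
wTl ⇒ wwTll   [T → w T l]
wwTll ⇒ wwwTlll   [T → w T l]
wwwTlll ⇒ wwwlVlll   [T → l V]
wwwlVlll ⇒ wwwlwlll   [V → w]

T⇒wTl⇒wwTll⇒wwwTlll⇒wwwlVlll⇒wwwlwlll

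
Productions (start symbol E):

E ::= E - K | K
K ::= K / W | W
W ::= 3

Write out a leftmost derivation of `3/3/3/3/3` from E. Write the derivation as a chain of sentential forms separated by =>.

E => K => K/W => K/W/W => K/W/W/W => K/W/W/W/W => W/W/W/W/W => 3/W/W/W/W => 3/3/W/W/W => 3/3/3/W/W => 3/3/3/3/W => 3/3/3/3/3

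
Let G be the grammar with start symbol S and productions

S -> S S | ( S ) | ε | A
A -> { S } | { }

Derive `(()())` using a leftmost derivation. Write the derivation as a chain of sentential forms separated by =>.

S => (S) => (SS) => (SSS) => ((S)SS) => (()SS) => (()(S)S) => (()()S) => (()())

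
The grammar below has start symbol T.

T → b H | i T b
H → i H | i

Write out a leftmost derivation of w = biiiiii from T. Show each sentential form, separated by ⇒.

T ⇒ bH   [T → b H]
bH ⇒ biH   [H → i H]
biH ⇒ biiH   [H → i H]
biiH ⇒ biiiH   [H → i H]
biiiH ⇒ biiiiH   [H → i H]
biiiiH ⇒ biiiiiH   [H → i H]
biiiiiH ⇒ biiiiii   [H → i]

T ⇒ bH ⇒ biH ⇒ biiH ⇒ biiiH ⇒ biiiiH ⇒ biiiiiH ⇒ biiiiii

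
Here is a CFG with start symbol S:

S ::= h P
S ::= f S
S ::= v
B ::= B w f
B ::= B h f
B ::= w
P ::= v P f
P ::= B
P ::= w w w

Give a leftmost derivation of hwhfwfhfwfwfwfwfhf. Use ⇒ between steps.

S⇒hP⇒hB⇒hBhf⇒hBwfhf⇒hBwfwfhf⇒hBwfwfwfhf⇒hBwfwfwfwfhf⇒hBhfwfwfwfwfhf⇒hBwfhfwfwfwfwfhf⇒hBhfwfhfwfwfwfwfhf⇒hwhfwfhfwfwfwfwfhf

S ⇒ hP   [S ::= h P]
hP ⇒ hB   [P ::= B]
hB ⇒ hBhf   [B ::= B h f]
hBhf ⇒ hBwfhf   [B ::= B w f]
hBwfhf ⇒ hBwfwfhf   [B ::= B w f]
hBwfwfhf ⇒ hBwfwfwfhf   [B ::= B w f]
hBwfwfwfhf ⇒ hBwfwfwfwfhf   [B ::= B w f]
hBwfwfwfwfhf ⇒ hBhfwfwfwfwfhf   [B ::= B h f]
hBhfwfwfwfwfhf ⇒ hBwfhfwfwfwfwfhf   [B ::= B w f]
hBwfhfwfwfwfwfhf ⇒ hBhfwfhfwfwfwfwfhf   [B ::= B h f]
hBhfwfhfwfwfwfwfhf ⇒ hwhfwfhfwfwfwfwfhf   [B ::= w]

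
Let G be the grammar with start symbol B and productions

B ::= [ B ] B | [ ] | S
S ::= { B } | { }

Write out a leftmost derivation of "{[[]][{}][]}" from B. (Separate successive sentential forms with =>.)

B=>S=>{B}=>{[B]B}=>{[[]]B}=>{[[]][B]B}=>{[[]][S]B}=>{[[]][{}]B}=>{[[]][{}][]}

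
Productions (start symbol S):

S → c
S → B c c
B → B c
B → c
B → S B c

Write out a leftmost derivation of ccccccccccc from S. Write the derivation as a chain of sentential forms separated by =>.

S=>Bcc=>SBccc=>BccBccc=>BcccBccc=>BccccBccc=>SBcccccBccc=>cBcccccBccc=>cccccccBccc=>ccccccccccc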